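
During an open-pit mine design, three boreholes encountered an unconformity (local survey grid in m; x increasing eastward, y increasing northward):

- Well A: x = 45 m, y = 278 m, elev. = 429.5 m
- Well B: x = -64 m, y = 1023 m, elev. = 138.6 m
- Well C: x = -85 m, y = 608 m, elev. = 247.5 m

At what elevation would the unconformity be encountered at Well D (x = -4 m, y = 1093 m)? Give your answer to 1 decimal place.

Let the plane be z = a·x + b·y + c.
Well B−Well A: −109a + 745b = −290.9;  Well C−Well A: −130a + 330b = −182.
Solving gives a = 0.650345, b = −0.295319.
Then c = 429.5 − a·45 − b·278 = 482.33.
At (-4, 1093): z = −2.6 − 322.8 + 482.33 = 156.9 m.

156.9 m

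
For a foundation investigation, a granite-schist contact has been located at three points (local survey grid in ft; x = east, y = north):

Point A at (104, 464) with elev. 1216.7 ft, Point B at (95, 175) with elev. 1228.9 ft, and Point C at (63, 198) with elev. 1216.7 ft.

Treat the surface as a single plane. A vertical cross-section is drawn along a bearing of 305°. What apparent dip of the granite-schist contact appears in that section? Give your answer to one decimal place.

Two edge vectors: Point A→Point B = (-9, -289, 12.2), Point A→Point C = (-41, -266, 0).
Normal n = (Point A→Point B) × (Point A→Point C) = (3245.2, -500.2, -9455).
So ∂z/∂x = −n_x/n_z = 0.34323 and ∂z/∂y = −n_y/n_z = −0.05290.
Unit vector along 305° is (sin 305°, cos 305°) = (-0.8192, 0.5736).
Slope in that direction = a·(-0.8192) + b·(0.5736) = −0.31150.
Apparent dip = arctan|0.31150| = 17.3° (true dip is 19.2°, so apparent ≤ true as expected).

17.3°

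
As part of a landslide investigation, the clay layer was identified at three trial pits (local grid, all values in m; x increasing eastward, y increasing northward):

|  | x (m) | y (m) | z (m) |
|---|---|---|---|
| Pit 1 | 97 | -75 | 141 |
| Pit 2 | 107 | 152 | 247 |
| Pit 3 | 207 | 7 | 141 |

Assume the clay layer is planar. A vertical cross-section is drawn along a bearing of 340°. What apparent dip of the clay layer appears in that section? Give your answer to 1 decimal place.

30.0°

Let the plane be z = a·x + b·y + c.
Pit 2−Pit 1: 10a + 227b = 106;  Pit 3−Pit 1: 110a + 82b = 0.
Solving gives a = −0.35992, b = 0.48282.
Unit vector along 340° is (sin 340°, cos 340°) = (-0.3420, 0.9397).
Slope in that direction = a·(-0.3420) + b·(0.9397) = 0.57680.
Apparent dip = arctan|0.57680| = 30.0° (true dip is 31.1°, so apparent ≤ true as expected).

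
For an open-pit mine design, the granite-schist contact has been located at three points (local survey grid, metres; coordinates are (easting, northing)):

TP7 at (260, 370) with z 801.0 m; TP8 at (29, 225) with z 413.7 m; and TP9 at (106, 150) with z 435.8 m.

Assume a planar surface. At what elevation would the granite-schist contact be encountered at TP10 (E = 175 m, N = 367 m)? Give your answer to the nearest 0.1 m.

702.2 m

Two edge vectors: TP7→TP8 = (-231, -145, -387.3), TP7→TP9 = (-154, -220, -365.2).
Normal n = (TP7→TP8) × (TP7→TP9) = (-32252, -24717, 28490).
So ∂z/∂E = −n_x/n_z = 1.13205 and ∂z/∂N = −n_y/n_z = 0.86757.
Intercept c from TP7: 801 − 294.33 − 321.00 = 185.67.
At (175, 367): z = 198.1 + 318.4 + 185.67 = 702.2 m.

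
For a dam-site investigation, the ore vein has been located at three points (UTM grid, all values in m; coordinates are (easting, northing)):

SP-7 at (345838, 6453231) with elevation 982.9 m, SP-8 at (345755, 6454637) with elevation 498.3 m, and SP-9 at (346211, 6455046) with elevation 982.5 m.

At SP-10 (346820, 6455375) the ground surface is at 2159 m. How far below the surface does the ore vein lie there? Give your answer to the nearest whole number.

Two edge vectors: SP-7→SP-8 = (-83, 1406, -484.6), SP-7→SP-9 = (373, 1815, -0.4).
Normal n = (SP-7→SP-8) × (SP-7→SP-9) = (878986.6, -180789, -675083).
So ∂z/∂E = −n_x/n_z = 1.30204227 and ∂z/∂N = −n_y/n_z = −0.26780263.
Intercept c from SP-7: 982.9 − 450295.69 + 1728192.21 = 1278879.41.
At (346820, 6455375): z_contact = 451574.3 − 1728766.4 + 1278879.41 = 1687.3 m.
Depth below ground = 2159 − 1687.3 = 472 m.

472 m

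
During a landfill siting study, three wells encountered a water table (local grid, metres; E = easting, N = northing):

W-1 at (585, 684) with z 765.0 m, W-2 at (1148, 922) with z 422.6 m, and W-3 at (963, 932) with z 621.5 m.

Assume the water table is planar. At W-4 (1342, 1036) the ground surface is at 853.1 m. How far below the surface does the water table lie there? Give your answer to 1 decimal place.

Let the plane be z = a·E + b·N + c.
W-2−W-1: 563a + 238b = −342.4;  W-3−W-1: 378a + 248b = −143.5.
Solving gives a = −1.022195, b = 0.979394.
Then c = 765 − a·585 − b·684 = 693.08.
At (1342, 1036): z_contact = −1371.79 + 1014.65 + 693.08 = 335.95 m.
Depth below ground = 853.1 − 335.95 = 517.2 m.

517.2 m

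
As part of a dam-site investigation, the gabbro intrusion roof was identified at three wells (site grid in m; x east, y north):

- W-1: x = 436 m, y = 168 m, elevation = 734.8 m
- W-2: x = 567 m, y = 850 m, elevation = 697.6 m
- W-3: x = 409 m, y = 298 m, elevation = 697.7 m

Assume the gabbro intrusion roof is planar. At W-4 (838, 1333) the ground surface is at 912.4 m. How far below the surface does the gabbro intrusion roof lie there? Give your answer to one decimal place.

Let the plane be z = a·x + b·y + c.
W-2−W-1: 131a + 682b = −37.2;  W-3−W-1: −27a + 130b = −37.1.
Solving gives a = 0.577424, b = −0.165458.
Then c = 734.8 − a·436 − b·168 = 510.84.
At (838, 1333): z_contact = 483.88 − 220.56 + 510.84 = 774.17 m.
Depth below ground = 912.4 − 774.17 = 138.2 m.

138.2 m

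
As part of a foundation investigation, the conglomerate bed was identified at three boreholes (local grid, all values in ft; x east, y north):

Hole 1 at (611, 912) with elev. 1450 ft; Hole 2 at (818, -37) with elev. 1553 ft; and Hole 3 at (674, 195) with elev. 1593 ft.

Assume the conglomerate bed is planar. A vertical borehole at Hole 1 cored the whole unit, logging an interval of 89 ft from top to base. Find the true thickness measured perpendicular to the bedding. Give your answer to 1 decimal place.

Let the plane be z = a·x + b·y + c.
Hole 2−Hole 1: 207a − 949b = 103;  Hole 3−Hole 1: 63a − 717b = 143.
Solving gives a = −0.69790, b = −0.26076.
|∇z| = √(a²+b²) = 0.74502, so dip δ = arctan(0.74502) = 36.69°.
True thickness = vertical thickness × cos δ = 89 × cos 36.69° = 71.4 ft.

71.4 ft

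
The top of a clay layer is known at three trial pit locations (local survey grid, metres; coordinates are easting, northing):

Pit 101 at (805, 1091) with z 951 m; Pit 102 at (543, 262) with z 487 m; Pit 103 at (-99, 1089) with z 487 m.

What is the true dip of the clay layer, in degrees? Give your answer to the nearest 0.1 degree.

33.0°

Let the plane be z = a·easting + b·northing + c.
Pit 102−Pit 101: −262a − 829b = −464;  Pit 103−Pit 101: −904a − 2b = −464.
Solving gives a = 0.51239, b = 0.39777.
Gradient magnitude |∇z| = √(a² + b²) = √(0.26255 + 0.15822) = 0.64867.
True dip = arctan(0.64867) = 33.0°, dipping toward SW (azimuth ≈ 232°).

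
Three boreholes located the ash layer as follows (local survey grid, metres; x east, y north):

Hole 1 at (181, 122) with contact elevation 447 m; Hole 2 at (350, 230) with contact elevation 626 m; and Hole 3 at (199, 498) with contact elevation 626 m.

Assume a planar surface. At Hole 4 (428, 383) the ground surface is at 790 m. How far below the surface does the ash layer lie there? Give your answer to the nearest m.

36 m

Two edge vectors: Hole 1→Hole 2 = (169, 108, 179), Hole 1→Hole 3 = (18, 376, 179).
Normal n = (Hole 1→Hole 2) × (Hole 1→Hole 3) = (-47972, -27029, 61600).
So ∂z/∂x = −n_x/n_z = 0.77877 and ∂z/∂y = −n_y/n_z = 0.43878.
Intercept c from Hole 1: 447 − 140.96 − 53.53 = 252.51.
At (428, 383): z_contact = 333.3 + 168.1 + 252.51 = 753.9 m.
Depth below ground = 790 − 753.9 = 36 m.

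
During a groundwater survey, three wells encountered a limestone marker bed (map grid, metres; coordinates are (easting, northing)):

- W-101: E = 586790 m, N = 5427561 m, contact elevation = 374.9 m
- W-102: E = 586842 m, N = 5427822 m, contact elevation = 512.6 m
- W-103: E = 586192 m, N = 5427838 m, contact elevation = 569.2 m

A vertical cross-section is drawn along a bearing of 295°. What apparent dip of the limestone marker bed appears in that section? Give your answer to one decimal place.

Let the plane be z = a·E + b·N + c.
W-102−W-101: 52a + 261b = 137.7;  W-103−W-101: −598a + 277b = 194.3.
Solving gives a = −0.07373, b = 0.54228.
Unit vector along 295° is (sin 295°, cos 295°) = (-0.9063, 0.4226).
Slope in that direction = a·(-0.9063) + b·(0.4226) = 0.29600.
Apparent dip = arctan|0.29600| = 16.5° (true dip is 28.7°, so apparent ≤ true as expected).

16.5°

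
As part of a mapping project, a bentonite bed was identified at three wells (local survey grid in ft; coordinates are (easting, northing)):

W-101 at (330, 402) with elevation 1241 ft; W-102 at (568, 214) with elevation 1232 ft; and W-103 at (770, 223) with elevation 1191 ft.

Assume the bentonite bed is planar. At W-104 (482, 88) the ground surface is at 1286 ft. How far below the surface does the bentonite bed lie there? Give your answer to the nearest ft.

Let the plane be z = a·E + b·N + c.
W-102−W-101: 238a − 188b = −9;  W-103−W-101: 440a − 179b = −50.
Solving gives a = −0.19415, b = −0.19792.
Then c = 1241 − a·330 − b·402 = 1384.63.
At (482, 88): z_contact = −93.6 − 17.4 + 1384.63 = 1273.6 ft.
Depth below ground = 1286 − 1273.6 = 12 ft.

12 ft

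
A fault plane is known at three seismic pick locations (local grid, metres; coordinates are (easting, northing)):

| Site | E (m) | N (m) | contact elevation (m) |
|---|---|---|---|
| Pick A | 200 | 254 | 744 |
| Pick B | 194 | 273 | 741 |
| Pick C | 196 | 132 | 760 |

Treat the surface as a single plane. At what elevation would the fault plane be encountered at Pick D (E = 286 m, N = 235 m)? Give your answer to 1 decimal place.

753.1 m

Let the plane be z = a·E + b·N + c.
Pick B−Pick A: −6a + 19b = −3;  Pick C−Pick A: −4a − 122b = 16.
Solving gives a = 0.07673, b = −0.13366.
Then c = 744 − a·200 − b·254 = 762.60.
At (286, 235): z = 21.9 − 31.4 + 762.60 = 753.1 m.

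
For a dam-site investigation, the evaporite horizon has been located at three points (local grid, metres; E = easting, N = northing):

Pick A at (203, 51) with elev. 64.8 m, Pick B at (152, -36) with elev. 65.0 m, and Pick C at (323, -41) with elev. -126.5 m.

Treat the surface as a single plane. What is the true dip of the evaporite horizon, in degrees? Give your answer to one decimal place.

51.9°

Let the plane be z = a·E + b·N + c.
Pick B−Pick A: −51a − 87b = 0.2;  Pick C−Pick A: 120a − 92b = −191.3.
Solving gives a = −1.10108, b = 0.64316.
Gradient magnitude |∇z| = √(a² + b²) = √(1.21237 + 0.41366) = 1.27516.
True dip = arctan(1.27516) = 51.9°, dipping toward ESE (azimuth ≈ 120°).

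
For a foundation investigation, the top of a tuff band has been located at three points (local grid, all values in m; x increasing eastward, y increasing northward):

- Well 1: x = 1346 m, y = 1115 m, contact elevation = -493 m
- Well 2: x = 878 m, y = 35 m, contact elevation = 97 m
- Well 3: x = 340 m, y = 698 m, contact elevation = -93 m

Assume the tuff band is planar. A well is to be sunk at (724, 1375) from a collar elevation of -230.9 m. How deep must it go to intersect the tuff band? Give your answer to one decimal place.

250.9 m

Let the plane be z = a·x + b·y + c.
Well 2−Well 1: −468a − 1080b = 590;  Well 3−Well 1: −1006a − 417b = 400.
Solving gives a = −0.208645, b = −0.455884.
Then c = -493 − a·1346 − b·1115 = 296.15.
At (724, 1375): z_contact = −151.06 − 626.84 + 296.15 = -481.75 m.
Depth below ground = -230.9 − (-481.75) = 250.9 m.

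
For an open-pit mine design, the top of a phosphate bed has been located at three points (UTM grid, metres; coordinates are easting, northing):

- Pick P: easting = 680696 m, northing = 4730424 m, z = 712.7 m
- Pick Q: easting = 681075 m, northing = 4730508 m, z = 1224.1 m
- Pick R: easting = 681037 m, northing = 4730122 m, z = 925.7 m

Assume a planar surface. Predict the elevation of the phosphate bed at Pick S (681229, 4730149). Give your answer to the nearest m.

1175 m

Two edge vectors: Pick P→Pick Q = (379, 84, 511.4), Pick P→Pick R = (341, -302, 213).
Normal n = (Pick P→Pick Q) × (Pick P→Pick R) = (172334.8, 93660.4, -143102).
So ∂z/∂easting = −n_x/n_z = 1.20427946 and ∂z/∂northing = −n_y/n_z = 0.65450099.
Intercept c from Pick P: 712.7 − 819748.21 − 3096067.17 = −3915102.68.
At (681229, 4730149): z = 820390.1 + 3095887.2 − 3915102.68 = 1174.6 m.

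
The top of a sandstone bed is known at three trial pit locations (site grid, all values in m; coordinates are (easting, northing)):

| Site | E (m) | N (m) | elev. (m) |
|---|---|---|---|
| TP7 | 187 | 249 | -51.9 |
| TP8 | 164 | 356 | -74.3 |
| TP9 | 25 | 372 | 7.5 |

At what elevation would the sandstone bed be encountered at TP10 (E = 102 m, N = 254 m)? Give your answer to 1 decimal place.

-0.2 m

Two edge vectors: TP7→TP8 = (-23, 107, -22.4), TP7→TP9 = (-162, 123, 59.4).
Normal n = (TP7→TP8) × (TP7→TP9) = (9111, 4995, 14505).
So ∂z/∂E = −n_x/n_z = −0.62813 and ∂z/∂N = −n_y/n_z = −0.34436.
Intercept c from TP7: -51.9 + 117.46 + 85.75 = 151.31.
At (102, 254): z = −64.1 − 87.5 + 151.31 = -0.2 m.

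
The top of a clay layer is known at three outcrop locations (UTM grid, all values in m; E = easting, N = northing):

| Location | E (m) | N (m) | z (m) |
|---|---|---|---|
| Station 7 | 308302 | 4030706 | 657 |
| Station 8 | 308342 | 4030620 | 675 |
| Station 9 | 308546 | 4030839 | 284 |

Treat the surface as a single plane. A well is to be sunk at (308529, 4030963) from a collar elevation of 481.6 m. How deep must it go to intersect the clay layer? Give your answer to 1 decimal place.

269.5 m

Let the plane be z = a·E + b·N + c.
Station 8−Station 7: 40a − 86b = 18;  Station 9−Station 7: 244a + 133b = −373.
Solving gives a = −1.128497567, b = −0.734184915.
Then c = 657 − a·308302 − b·4030706 = 3307858.60.
At (308529, 4030963): z_contact = −348174.23 − 2959472.23 + 3307858.60 = 212.15 m.
Depth below ground = 481.6 − 212.15 = 269.5 m.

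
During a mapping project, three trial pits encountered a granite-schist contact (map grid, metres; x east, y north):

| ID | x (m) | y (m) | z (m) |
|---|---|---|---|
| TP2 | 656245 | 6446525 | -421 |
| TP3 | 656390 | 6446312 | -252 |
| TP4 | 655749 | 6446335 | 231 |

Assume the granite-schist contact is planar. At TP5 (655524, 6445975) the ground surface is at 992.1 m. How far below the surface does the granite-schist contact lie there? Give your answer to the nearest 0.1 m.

Two edge vectors: TP2→TP3 = (145, -213, 169), TP2→TP4 = (-496, -190, 652).
Normal n = (TP2→TP3) × (TP2→TP4) = (-106766, -178364, -133198).
So ∂z/∂x = −n_x/n_z = −0.801558582 and ∂z/∂y = −n_y/n_z = −1.339089176.
Intercept c from TP2: -421 + 526018.81 + 8632471.85 = 9158069.66.
At (655524, 6445975): z_contact = −525440.89 − 8631735.35 + 9158069.66 = 893.42 m.
Depth below ground = 992.1 − 893.42 = 98.7 m.

98.7 m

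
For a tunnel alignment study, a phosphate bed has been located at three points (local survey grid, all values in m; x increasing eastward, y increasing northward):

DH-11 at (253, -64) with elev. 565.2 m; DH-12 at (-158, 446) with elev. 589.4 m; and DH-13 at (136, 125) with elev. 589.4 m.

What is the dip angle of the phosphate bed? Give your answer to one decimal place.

Two edge vectors: DH-11→DH-12 = (-411, 510, 24.2), DH-11→DH-13 = (-117, 189, 24.2).
Normal n = (DH-11→DH-12) × (DH-11→DH-13) = (7768.2, 7114.8, -18009).
So ∂z/∂x = −n_x/n_z = 0.43135 and ∂z/∂y = −n_y/n_z = 0.39507.
Gradient magnitude |∇z| = √(a² + b²) = √(0.18606 + 0.15608) = 0.58493.
True dip = arctan(0.58493) = 30.3°, dipping toward SW (azimuth ≈ 228°).

30.3°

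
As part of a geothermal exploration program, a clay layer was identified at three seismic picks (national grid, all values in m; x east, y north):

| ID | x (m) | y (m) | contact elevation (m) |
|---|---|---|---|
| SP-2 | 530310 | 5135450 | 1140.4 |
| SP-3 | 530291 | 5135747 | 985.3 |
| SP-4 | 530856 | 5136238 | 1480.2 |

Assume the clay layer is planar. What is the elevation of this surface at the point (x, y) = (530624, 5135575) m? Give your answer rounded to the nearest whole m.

1481 m

Two edge vectors: SP-2→SP-3 = (-19, 297, -155.1), SP-2→SP-4 = (546, 788, 339.8).
Normal n = (SP-2→SP-3) × (SP-2→SP-4) = (223139.4, -78228.4, -177134).
So ∂z/∂x = −n_x/n_z = 1.25972089 and ∂z/∂y = −n_y/n_z = −0.44163402.
Intercept c from SP-2: 1140.4 − 668042.58 + 2267989.41 = 1601087.23.
At (530624, 5135575): z = 668438.1 − 2268044.6 + 1601087.23 = 1480.7 m.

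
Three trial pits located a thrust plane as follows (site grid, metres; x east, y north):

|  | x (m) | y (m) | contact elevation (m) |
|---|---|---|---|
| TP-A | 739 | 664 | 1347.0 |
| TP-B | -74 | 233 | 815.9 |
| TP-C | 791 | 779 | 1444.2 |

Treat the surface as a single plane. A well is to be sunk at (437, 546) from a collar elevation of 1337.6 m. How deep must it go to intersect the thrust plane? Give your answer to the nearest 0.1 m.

157.4 m

Let the plane be z = a·x + b·y + c.
TP-B−TP-A: −813a − 431b = −531.1;  TP-C−TP-A: 52a + 115b = 97.2.
Solving gives a = 0.26987, b = 0.72319.
Then c = 1347 − a·739 − b·664 = 667.37.
At (437, 546): z_contact = 117.93 + 394.86 + 667.37 = 1180.16 m.
Depth below ground = 1337.6 − 1180.16 = 157.4 m.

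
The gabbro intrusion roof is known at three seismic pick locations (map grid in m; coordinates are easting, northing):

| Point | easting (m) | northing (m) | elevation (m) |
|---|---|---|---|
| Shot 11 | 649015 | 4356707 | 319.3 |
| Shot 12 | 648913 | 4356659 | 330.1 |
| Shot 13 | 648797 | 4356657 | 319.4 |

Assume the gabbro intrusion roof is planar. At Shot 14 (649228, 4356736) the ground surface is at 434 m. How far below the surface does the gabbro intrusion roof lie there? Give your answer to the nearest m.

Two edge vectors: Shot 11→Shot 12 = (-102, -48, 10.8), Shot 11→Shot 13 = (-218, -50, 0.1).
Normal n = (Shot 11→Shot 12) × (Shot 11→Shot 13) = (535.2, -2344.2, -5364).
So ∂z/∂easting = −n_x/n_z = 0.09977629 and ∂z/∂northing = −n_y/n_z = −0.43702461.
Intercept c from Shot 11: 319.3 − 64756.31 + 1903988.17 = 1839551.16.
At (649228, 4356736): z_contact = 64777.6 − 1904000.8 + 1839551.16 = 327.9 m.
Depth below ground = 434 − 327.9 = 106 m.

106 m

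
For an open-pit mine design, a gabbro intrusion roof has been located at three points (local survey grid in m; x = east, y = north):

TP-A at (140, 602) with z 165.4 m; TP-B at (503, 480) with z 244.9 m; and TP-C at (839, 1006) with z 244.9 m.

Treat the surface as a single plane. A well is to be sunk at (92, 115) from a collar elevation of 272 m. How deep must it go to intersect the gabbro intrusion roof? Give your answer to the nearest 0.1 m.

Let the plane be z = a·x + b·y + c.
TP-B−TP-A: 363a − 122b = 79.5;  TP-C−TP-A: 699a + 404b = 79.5.
Solving gives a = 0.180300, b = −0.115173.
Then c = 165.4 − a·140 − b·602 = 209.49.
At (92, 115): z_contact = 16.59 − 13.24 + 209.49 = 212.83 m.
Depth below ground = 272 − 212.83 = 59.2 m.

59.2 m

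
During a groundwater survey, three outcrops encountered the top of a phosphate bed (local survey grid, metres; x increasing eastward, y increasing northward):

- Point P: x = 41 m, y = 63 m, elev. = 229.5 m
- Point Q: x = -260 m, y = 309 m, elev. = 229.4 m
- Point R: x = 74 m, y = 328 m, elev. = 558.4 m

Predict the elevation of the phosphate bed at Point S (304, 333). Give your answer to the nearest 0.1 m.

775.9 m

Two edge vectors: Point P→Point Q = (-301, 246, -0.1), Point P→Point R = (33, 265, 328.9).
Normal n = (Point P→Point Q) × (Point P→Point R) = (80935.9, 98995.6, -87883).
So ∂z/∂x = −n_x/n_z = 0.92095 and ∂z/∂y = −n_y/n_z = 1.12645.
Intercept c from Point P: 229.5 − 37.76 − 70.97 = 120.77.
At (304, 333): z = 280.0 + 375.1 + 120.77 = 775.9 m.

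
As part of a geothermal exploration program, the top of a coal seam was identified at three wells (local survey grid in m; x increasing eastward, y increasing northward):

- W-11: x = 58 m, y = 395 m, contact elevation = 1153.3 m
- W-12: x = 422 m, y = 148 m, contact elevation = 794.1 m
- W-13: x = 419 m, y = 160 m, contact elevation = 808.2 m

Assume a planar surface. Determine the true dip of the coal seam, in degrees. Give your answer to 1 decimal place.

Let the plane be z = a·x + b·y + c.
W-12−W-11: 364a − 247b = −359.2;  W-13−W-11: 361a − 235b = −345.1.
Solving gives a = −0.22821, b = 1.11795.
Gradient magnitude |∇z| = √(a² + b²) = √(0.05208 + 1.24981) = 1.14100.
True dip = arctan(1.14100) = 48.8°, dipping toward SSE (azimuth ≈ 168°).

48.8°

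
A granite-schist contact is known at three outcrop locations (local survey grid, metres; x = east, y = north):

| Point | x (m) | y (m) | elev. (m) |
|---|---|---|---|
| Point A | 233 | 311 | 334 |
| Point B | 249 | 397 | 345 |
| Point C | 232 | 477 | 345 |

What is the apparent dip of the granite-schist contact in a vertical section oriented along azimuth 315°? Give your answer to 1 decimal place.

10.1°

Let the plane be z = a·x + b·y + c.
Point B−Point A: 16a + 86b = 11;  Point C−Point A: −1a + 166b = 11.
Solving gives a = 0.32093, b = 0.06820.
Unit vector along 315° is (sin 315°, cos 315°) = (-0.7071, 0.7071).
Slope in that direction = a·(-0.7071) + b·(0.7071) = −0.17871.
Apparent dip = arctan|0.17871| = 10.1° (true dip is 18.2°, so apparent ≤ true as expected).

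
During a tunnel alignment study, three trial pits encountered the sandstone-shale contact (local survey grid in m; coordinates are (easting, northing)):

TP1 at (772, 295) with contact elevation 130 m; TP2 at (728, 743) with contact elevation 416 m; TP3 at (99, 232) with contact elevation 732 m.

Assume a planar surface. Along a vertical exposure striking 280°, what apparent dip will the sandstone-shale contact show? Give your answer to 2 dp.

45.73°

Two edge vectors: TP1→TP2 = (-44, 448, 286), TP1→TP3 = (-673, -63, 602).
Normal n = (TP1→TP2) × (TP1→TP3) = (287714, -165990, 304276).
So ∂z/∂E = −n_x/n_z = −0.94557 and ∂z/∂N = −n_y/n_z = 0.54552.
Unit vector along 280° is (sin 280°, cos 280°) = (-0.9848, 0.1736).
Slope in that direction = a·(-0.9848) + b·(0.1736) = 1.02593.
Apparent dip = arctan|1.02593| = 45.73° (true dip is 47.5°, so apparent ≤ true as expected).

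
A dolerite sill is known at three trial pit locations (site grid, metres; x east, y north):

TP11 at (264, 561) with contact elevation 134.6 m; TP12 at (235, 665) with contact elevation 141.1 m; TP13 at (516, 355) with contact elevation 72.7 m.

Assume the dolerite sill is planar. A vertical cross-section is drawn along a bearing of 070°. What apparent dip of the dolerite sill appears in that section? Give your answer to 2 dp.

13.47°

Let the plane be z = a·x + b·y + c.
TP12−TP11: −29a + 104b = 6.5;  TP13−TP11: 252a − 206b = −61.9.
Solving gives a = −0.25198, b = −0.00776.
Unit vector along 070° is (sin 70°, cos 70°) = (0.9397, 0.3420).
Slope in that direction = a·(0.9397) + b·(0.3420) = −0.23944.
Apparent dip = arctan|0.23944| = 13.47° (true dip is 14.1°, so apparent ≤ true as expected).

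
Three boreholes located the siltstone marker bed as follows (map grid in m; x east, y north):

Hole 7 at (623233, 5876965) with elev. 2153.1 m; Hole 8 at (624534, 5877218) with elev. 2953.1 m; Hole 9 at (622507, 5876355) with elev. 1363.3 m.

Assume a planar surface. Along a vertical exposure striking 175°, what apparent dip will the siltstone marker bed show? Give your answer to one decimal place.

34.5°

Two edge vectors: Hole 7→Hole 8 = (1301, 253, 800), Hole 7→Hole 9 = (-726, -610, -789.8).
Normal n = (Hole 7→Hole 8) × (Hole 7→Hole 9) = (288180.6, 446729.8, -609932).
So ∂z/∂x = −n_x/n_z = 0.47248 and ∂z/∂y = −n_y/n_z = 0.73243.
Unit vector along 175° is (sin 175°, cos 175°) = (0.0872, -0.9962).
Slope in that direction = a·(0.0872) + b·(-0.9962) = −0.68846.
Apparent dip = arctan|0.68846| = 34.5° (true dip is 41.1°, so apparent ≤ true as expected).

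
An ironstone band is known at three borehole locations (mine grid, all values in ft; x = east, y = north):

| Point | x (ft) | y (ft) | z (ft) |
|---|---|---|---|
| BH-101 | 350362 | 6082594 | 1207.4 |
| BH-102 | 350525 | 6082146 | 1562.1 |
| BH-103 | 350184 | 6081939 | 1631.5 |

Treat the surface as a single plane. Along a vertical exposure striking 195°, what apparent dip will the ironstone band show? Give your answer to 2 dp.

32.06°

Two edge vectors: BH-101→BH-102 = (163, -448, 354.7), BH-101→BH-103 = (-178, -655, 424.1).
Normal n = (BH-101→BH-102) × (BH-101→BH-103) = (42331.7, -132264.9, -186509).
So ∂z/∂x = −n_x/n_z = 0.22697 and ∂z/∂y = −n_y/n_z = −0.70916.
Unit vector along 195° is (sin 195°, cos 195°) = (-0.2588, -0.9659).
Slope in that direction = a·(-0.2588) + b·(-0.9659) = 0.62625.
Apparent dip = arctan|0.62625| = 32.06° (true dip is 36.7°, so apparent ≤ true as expected).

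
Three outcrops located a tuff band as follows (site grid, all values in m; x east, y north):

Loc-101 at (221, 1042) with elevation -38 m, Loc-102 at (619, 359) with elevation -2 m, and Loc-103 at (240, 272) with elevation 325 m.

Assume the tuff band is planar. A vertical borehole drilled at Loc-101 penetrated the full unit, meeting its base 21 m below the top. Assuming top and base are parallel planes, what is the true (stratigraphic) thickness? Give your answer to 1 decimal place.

15.6 m

Two edge vectors: Loc-101→Loc-102 = (398, -683, 36), Loc-101→Loc-103 = (19, -770, 363).
Normal n = (Loc-101→Loc-102) × (Loc-101→Loc-103) = (-220209, -143790, -293483).
So ∂z/∂x = −n_x/n_z = −0.75033 and ∂z/∂y = −n_y/n_z = −0.48994.
|∇z| = √(a²+b²) = 0.89612, so dip δ = arctan(0.89612) = 41.86°.
True thickness = vertical thickness × cos δ = 21 × cos 41.86° = 15.6 m.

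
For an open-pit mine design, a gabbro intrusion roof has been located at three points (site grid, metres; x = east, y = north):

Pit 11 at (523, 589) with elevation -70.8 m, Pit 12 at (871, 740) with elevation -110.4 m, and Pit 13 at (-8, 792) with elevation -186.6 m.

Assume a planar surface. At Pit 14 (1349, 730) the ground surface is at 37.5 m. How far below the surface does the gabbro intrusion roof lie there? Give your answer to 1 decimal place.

Let the plane be z = a·x + b·y + c.
Pit 12−Pit 11: 348a + 151b = −39.6;  Pit 13−Pit 11: −531a + 203b = −115.8.
Solving gives a = 0.062636, b = −0.406604.
Then c = -70.8 − a·523 − b·589 = 135.93.
At (1349, 730): z_contact = 84.50 − 296.82 + 135.93 = -76.39 m.
Depth below ground = 37.5 − (-76.39) = 113.9 m.

113.9 m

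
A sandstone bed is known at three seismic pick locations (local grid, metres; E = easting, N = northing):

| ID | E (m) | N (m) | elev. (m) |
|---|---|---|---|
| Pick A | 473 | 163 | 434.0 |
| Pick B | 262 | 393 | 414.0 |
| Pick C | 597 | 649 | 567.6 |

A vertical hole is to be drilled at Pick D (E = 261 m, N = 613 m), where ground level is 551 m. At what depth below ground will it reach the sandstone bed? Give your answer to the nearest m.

Two edge vectors: Pick A→Pick B = (-211, 230, -20), Pick A→Pick C = (124, 486, 133.6).
Normal n = (Pick A→Pick B) × (Pick A→Pick C) = (40448, 25709.6, -131066).
So ∂z/∂E = −n_x/n_z = 0.30861 and ∂z/∂N = −n_y/n_z = 0.19616.
Intercept c from Pick A: 434 − 145.97 − 31.97 = 256.05.
At (261, 613): z_contact = 80.5 + 120.2 + 256.05 = 456.8 m.
Depth below ground = 551 − 456.8 = 94 m.

94 m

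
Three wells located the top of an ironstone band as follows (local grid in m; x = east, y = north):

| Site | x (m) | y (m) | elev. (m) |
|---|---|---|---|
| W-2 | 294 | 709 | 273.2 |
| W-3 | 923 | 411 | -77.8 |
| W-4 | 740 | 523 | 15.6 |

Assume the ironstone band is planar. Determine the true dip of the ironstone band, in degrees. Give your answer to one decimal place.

38.6°

Two edge vectors: W-2→W-3 = (629, -298, -351), W-2→W-4 = (446, -186, -257.6).
Normal n = (W-2→W-3) × (W-2→W-4) = (11478.8, 5484.4, 15914).
So ∂z/∂x = −n_x/n_z = −0.72130 and ∂z/∂y = −n_y/n_z = −0.34463.
Gradient magnitude |∇z| = √(a² + b²) = √(0.52028 + 0.11877) = 0.79940.
True dip = arctan(0.79940) = 38.6°, dipping toward ENE (azimuth ≈ 064°).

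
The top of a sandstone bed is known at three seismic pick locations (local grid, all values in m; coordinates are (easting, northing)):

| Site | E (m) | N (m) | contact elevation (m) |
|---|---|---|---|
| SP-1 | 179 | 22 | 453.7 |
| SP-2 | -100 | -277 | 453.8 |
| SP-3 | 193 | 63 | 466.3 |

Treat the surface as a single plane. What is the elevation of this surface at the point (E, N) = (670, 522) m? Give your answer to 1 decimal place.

440.8 m

Let the plane be z = a·E + b·N + c.
SP-2−SP-1: −279a − 299b = 0.1;  SP-3−SP-1: 14a + 41b = 12.6.
Solving gives a = −0.51999, b = 0.48488.
Then c = 453.7 − a·179 − b·22 = 536.11.
At (670, 522): z = −348.4 + 253.1 + 536.11 = 440.8 m.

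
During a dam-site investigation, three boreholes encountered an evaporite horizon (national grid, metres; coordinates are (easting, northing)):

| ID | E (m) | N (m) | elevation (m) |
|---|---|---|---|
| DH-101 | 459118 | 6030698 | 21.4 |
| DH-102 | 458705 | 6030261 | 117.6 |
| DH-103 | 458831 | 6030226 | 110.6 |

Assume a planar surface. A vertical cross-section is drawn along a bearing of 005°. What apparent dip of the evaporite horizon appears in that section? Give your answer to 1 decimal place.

8.0°

Let the plane be z = a·E + b·N + c.
DH-102−DH-101: −413a − 437b = 96.2;  DH-103−DH-101: −287a − 472b = 89.2.
Solving gives a = −0.09244, b = −0.13278.
Unit vector along 005° is (sin 5°, cos 5°) = (0.0872, 0.9962).
Slope in that direction = a·(0.0872) + b·(0.9962) = −0.14033.
Apparent dip = arctan|0.14033| = 8.0° (true dip is 9.2°, so apparent ≤ true as expected).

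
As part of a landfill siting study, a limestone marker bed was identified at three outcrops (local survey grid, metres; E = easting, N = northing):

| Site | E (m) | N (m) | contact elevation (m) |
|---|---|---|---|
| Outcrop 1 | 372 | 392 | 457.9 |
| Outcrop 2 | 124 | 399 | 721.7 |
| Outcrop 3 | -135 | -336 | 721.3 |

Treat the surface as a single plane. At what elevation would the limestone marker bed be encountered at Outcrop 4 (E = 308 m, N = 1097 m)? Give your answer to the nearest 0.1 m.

Two edge vectors: Outcrop 1→Outcrop 2 = (-248, 7, 263.8), Outcrop 1→Outcrop 3 = (-507, -728, 263.4).
Normal n = (Outcrop 1→Outcrop 2) × (Outcrop 1→Outcrop 3) = (193890.2, -68423.4, 184093).
So ∂z/∂E = −n_x/n_z = −1.053219 and ∂z/∂N = −n_y/n_z = 0.371678.
Intercept c from Outcrop 1: 457.9 + 391.80 − 145.70 = 704.00.
At (308, 1097): z = −324.4 + 407.7 + 704.00 = 787.3 m.

787.3 m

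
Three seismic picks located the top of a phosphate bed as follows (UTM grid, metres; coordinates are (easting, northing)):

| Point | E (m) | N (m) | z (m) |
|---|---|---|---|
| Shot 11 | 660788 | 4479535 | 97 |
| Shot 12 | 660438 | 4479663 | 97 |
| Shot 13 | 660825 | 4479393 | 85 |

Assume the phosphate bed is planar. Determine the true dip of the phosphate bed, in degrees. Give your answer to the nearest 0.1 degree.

Two edge vectors: Shot 11→Shot 12 = (-350, 128, 0), Shot 11→Shot 13 = (37, -142, -12).
Normal n = (Shot 11→Shot 12) × (Shot 11→Shot 13) = (-1536, -4200, 44964).
So ∂z/∂E = −n_x/n_z = 0.03416 and ∂z/∂N = −n_y/n_z = 0.09341.
Gradient magnitude |∇z| = √(a² + b²) = √(0.00117 + 0.00873) = 0.09946.
True dip = arctan(0.09946) = 5.7°, dipping toward SSW (azimuth ≈ 200°).

5.7°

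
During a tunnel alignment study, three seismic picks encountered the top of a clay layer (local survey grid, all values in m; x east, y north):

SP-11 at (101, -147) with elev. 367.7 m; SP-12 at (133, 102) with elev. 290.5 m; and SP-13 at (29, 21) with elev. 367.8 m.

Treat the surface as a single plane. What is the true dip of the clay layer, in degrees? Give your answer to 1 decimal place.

31.2°

Two edge vectors: SP-11→SP-12 = (32, 249, -77.2), SP-11→SP-13 = (-72, 168, 0.1).
Normal n = (SP-11→SP-12) × (SP-11→SP-13) = (12994.5, 5555.2, 23304).
So ∂z/∂x = −n_x/n_z = −0.55761 and ∂z/∂y = −n_y/n_z = −0.23838.
Gradient magnitude |∇z| = √(a² + b²) = √(0.31093 + 0.05682) = 0.60643.
True dip = arctan(0.60643) = 31.2°, dipping toward ENE (azimuth ≈ 067°).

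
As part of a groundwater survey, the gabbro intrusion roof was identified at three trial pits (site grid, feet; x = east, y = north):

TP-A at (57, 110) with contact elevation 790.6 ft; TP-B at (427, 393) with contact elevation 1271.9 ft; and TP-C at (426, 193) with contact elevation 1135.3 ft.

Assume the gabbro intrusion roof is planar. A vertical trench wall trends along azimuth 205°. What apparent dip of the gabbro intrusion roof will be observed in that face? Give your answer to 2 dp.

Let the plane be z = a·x + b·y + c.
TP-B−TP-A: 370a + 283b = 481.3;  TP-C−TP-A: 369a + 83b = 344.7.
Solving gives a = 0.78140, b = 0.67909.
Unit vector along 205° is (sin 205°, cos 205°) = (-0.4226, -0.9063).
Slope in that direction = a·(-0.4226) + b·(-0.9063) = −0.94570.
Apparent dip = arctan|0.94570| = 43.40° (true dip is 46.0°, so apparent ≤ true as expected).

43.40°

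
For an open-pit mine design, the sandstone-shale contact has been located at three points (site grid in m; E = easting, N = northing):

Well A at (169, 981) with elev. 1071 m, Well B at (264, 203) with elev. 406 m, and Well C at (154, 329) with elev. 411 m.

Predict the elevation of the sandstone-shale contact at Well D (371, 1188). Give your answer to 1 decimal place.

Let the plane be z = a·E + b·N + c.
Well B−Well A: 95a − 778b = −665;  Well C−Well A: −15a − 652b = −660.
Solving gives a = 1.085450, b = 0.987298.
Then c = 1071 − a·169 − b·981 = −80.98.
At (371, 1188): z = 402.7 + 1172.9 − 80.98 = 1494.6 m.

1494.6 m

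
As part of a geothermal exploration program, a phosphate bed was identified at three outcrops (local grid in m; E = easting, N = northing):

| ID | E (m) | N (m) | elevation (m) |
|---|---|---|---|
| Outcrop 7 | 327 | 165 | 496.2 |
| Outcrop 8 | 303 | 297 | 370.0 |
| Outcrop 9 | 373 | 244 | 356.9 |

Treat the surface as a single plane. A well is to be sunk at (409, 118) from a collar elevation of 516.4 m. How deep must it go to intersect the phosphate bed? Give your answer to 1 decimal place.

Let the plane be z = a·E + b·N + c.
Outcrop 8−Outcrop 7: −24a + 132b = −126.2;  Outcrop 9−Outcrop 7: 46a + 79b = −139.3.
Solving gives a = −1.05645, b = −1.14814.
Then c = 496.2 − a·327 − b·165 = 1031.10.
At (409, 118): z_contact = −432.09 − 135.48 + 1031.10 = 463.53 m.
Depth below ground = 516.4 − 463.53 = 52.9 m.

52.9 m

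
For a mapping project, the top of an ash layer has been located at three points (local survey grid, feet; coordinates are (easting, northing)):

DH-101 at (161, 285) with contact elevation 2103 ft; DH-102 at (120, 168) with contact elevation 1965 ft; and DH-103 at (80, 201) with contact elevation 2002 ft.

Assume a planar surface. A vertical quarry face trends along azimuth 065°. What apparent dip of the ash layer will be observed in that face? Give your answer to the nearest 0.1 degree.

Two edge vectors: DH-101→DH-102 = (-41, -117, -138), DH-101→DH-103 = (-81, -84, -101).
Normal n = (DH-101→DH-102) × (DH-101→DH-103) = (225, 7037, -6033).
So ∂z/∂E = −n_x/n_z = 0.03729 and ∂z/∂N = −n_y/n_z = 1.16642.
Unit vector along 065° is (sin 65°, cos 65°) = (0.9063, 0.4226).
Slope in that direction = a·(0.9063) + b·(0.4226) = 0.52675.
Apparent dip = arctan|0.52675| = 27.8° (true dip is 49.4°, so apparent ≤ true as expected).

27.8°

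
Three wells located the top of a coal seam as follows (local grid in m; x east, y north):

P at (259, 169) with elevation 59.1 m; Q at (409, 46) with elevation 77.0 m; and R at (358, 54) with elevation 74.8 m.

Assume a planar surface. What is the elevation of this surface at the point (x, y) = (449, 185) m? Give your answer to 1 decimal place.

62.0 m

Two edge vectors: P→Q = (150, -123, 17.9), P→R = (99, -115, 15.7).
Normal n = (P→Q) × (P→R) = (127.4, -582.9, -5073).
So ∂z/∂x = −n_x/n_z = 0.02511 and ∂z/∂y = −n_y/n_z = −0.11490.
Intercept c from P: 59.1 − 6.50 + 19.42 = 72.01.
At (449, 185): z = 11.3 − 21.3 + 72.01 = 62.0 m.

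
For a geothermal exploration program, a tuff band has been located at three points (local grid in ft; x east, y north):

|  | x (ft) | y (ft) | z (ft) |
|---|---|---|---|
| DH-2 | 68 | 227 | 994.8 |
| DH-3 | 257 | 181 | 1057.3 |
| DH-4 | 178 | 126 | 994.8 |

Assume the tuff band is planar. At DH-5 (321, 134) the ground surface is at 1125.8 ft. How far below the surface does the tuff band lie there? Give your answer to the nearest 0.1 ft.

Let the plane be z = a·x + b·y + c.
DH-3−DH-2: 189a − 46b = 62.5;  DH-4−DH-2: 110a − 101b = 0.
Solving gives a = 0.44996, b = 0.49006.
Then c = 994.8 − a·68 − b·227 = 852.96.
At (321, 134): z_contact = 144.44 + 65.67 + 852.96 = 1063.06 ft.
Depth below ground = 1125.8 − 1063.06 = 62.7 ft.

62.7 ft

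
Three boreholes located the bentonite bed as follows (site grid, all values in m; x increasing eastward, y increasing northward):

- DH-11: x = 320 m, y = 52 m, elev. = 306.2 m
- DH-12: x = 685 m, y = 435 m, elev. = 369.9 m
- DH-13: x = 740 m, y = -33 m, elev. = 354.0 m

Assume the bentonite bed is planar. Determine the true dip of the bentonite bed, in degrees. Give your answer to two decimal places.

7.56°

Let the plane be z = a·x + b·y + c.
DH-12−DH-11: 365a + 383b = 63.7;  DH-13−DH-11: 420a − 85b = 47.8.
Solving gives a = 0.12363, b = 0.04850.
Gradient magnitude |∇z| = √(a² + b²) = √(0.01528 + 0.00235) = 0.13280.
True dip = arctan(0.13280) = 7.56°, dipping toward WSW (azimuth ≈ 249°).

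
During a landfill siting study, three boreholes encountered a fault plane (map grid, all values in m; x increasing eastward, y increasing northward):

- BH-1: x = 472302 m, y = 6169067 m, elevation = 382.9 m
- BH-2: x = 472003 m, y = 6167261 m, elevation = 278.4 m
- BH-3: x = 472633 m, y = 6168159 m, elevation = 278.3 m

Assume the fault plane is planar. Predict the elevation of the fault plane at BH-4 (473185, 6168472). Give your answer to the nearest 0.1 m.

242.3 m

Let the plane be z = a·x + b·y + c.
BH-2−BH-1: −299a − 1806b = −104.5;  BH-3−BH-1: 331a − 908b = −104.6.
Solving gives a = −0.108160565, b = 0.075769662.
Then c = 382.9 − a·472302 − b·6169067 = −415960.77.
At (473185, 6168472): z = −51180.0 + 467383.0 − 415960.77 = 242.3 m.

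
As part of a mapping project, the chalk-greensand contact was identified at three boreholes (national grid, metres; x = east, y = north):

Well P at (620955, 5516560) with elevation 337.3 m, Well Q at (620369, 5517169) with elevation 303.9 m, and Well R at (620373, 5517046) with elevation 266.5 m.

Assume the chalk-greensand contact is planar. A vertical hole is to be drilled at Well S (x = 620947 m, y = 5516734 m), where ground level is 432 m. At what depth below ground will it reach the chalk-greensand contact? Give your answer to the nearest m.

43 m

Let the plane be z = a·x + b·y + c.
Well Q−Well P: −586a + 609b = −33.4;  Well R−Well P: −582a + 486b = −70.8.
Solving gives a = 0.38604291, b = 0.31661928.
Then c = 337.3 − a·620955 − b·5516560 = −1986027.24.
At (620947, 5516734): z_contact = 239712.2 + 1746704.4 − 1986027.24 = 389.3 m.
Depth below ground = 432 − 389.3 = 43 m.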